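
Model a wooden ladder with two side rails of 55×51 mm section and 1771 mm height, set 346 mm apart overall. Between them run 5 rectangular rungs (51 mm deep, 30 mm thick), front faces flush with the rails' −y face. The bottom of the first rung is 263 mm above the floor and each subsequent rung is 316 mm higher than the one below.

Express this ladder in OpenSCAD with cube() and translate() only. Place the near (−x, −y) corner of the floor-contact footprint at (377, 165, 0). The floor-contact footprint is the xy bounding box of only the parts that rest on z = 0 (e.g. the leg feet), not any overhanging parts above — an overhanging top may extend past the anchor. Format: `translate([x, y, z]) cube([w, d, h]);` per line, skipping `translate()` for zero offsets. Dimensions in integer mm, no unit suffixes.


translate([377, 165, 0]) cube([55, 51, 1771]);
translate([668, 165, 0]) cube([55, 51, 1771]);
translate([432, 165, 263]) cube([236, 51, 30]);
translate([432, 165, 579]) cube([236, 51, 30]);
translate([432, 165, 895]) cube([236, 51, 30]);
translate([432, 165, 1211]) cube([236, 51, 30]);
translate([432, 165, 1527]) cube([236, 51, 30]);


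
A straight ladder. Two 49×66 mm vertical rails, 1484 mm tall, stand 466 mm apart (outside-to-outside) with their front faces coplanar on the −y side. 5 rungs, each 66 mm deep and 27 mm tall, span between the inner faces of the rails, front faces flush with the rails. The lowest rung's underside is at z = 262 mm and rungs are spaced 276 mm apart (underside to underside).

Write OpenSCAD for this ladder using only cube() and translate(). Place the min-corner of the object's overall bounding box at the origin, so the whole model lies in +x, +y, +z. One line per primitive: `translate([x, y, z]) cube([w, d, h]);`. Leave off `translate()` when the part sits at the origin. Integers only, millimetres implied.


// rung span = 466 - 2*49 = 368
// rung[k] z = 262 + k*276
cube([49, 66, 1484]);
translate([417, 0, 0]) cube([49, 66, 1484]);
translate([49, 0, 262]) cube([368, 66, 27]);
translate([49, 0, 538]) cube([368, 66, 27]);
translate([49, 0, 814]) cube([368, 66, 27]);
translate([49, 0, 1090]) cube([368, 66, 27]);
translate([49, 0, 1366]) cube([368, 66, 27]);


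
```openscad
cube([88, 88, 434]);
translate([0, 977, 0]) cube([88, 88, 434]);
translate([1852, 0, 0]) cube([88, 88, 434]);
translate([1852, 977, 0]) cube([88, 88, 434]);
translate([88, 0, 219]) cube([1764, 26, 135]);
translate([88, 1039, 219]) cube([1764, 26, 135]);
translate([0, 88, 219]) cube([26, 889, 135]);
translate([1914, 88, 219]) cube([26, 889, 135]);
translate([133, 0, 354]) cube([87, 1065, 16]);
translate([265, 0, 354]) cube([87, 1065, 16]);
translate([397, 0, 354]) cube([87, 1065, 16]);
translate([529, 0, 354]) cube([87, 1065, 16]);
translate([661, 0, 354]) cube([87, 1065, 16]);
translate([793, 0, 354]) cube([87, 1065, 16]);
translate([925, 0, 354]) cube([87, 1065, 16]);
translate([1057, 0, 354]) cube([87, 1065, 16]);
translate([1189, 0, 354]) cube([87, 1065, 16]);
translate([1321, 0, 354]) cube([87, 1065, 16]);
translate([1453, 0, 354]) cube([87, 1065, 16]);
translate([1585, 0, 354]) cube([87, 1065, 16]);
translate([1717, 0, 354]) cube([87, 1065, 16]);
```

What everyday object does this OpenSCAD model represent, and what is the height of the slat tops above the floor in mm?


A bed frame. The slat-top height is 370 mm.

Four posts, four rails, and a row of slats — a bed frame. Slats sit on the rails at z = 219 + 135 = 354; with slat thickness 16, the top is 370 mm.


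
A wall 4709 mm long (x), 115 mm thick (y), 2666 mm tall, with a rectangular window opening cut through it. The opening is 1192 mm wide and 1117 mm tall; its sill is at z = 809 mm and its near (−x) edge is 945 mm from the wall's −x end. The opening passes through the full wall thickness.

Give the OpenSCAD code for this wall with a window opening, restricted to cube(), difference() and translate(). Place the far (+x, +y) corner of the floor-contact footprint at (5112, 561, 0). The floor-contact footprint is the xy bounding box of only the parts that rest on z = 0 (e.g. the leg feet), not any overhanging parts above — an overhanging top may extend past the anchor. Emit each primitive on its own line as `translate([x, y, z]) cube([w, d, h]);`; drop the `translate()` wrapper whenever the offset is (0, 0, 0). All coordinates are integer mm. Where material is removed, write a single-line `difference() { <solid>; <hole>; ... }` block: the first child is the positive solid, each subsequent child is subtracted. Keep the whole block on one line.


difference() { translate([403, 446, 0]) cube([4709, 115, 2666]); translate([1348, 446, 809]) cube([1192, 115, 1117]); }


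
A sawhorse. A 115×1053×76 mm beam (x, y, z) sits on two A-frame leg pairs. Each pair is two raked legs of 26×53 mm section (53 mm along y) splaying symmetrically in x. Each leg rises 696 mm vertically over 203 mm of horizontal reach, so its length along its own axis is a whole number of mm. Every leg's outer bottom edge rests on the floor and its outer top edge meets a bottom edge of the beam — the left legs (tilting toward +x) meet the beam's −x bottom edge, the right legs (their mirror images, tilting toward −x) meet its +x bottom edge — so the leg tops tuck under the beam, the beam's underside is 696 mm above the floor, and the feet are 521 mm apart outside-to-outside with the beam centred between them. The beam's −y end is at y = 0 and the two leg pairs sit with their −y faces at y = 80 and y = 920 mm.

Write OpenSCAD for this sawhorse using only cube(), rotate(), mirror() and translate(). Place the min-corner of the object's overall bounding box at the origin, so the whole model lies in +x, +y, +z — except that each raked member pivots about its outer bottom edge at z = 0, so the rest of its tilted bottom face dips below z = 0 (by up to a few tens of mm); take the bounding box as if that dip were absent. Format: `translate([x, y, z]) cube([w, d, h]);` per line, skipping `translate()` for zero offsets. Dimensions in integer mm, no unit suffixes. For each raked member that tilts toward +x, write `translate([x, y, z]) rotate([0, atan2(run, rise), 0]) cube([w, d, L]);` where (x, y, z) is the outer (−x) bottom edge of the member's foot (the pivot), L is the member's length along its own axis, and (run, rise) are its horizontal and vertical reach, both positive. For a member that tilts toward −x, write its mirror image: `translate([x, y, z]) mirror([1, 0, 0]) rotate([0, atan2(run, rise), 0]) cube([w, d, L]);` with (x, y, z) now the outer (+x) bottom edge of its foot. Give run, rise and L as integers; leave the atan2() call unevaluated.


translate([203, 0, 696]) cube([115, 1053, 76]);
translate([0, 80, 0]) rotate([0, atan2(203, 696), 0]) cube([26, 53, 725]);
translate([521, 80, 0]) mirror([1, 0, 0]) rotate([0, atan2(203, 696), 0]) cube([26, 53, 725]);
translate([0, 920, 0]) rotate([0, atan2(203, 696), 0]) cube([26, 53, 725]);
translate([521, 920, 0]) mirror([1, 0, 0]) rotate([0, atan2(203, 696), 0]) cube([26, 53, 725]);


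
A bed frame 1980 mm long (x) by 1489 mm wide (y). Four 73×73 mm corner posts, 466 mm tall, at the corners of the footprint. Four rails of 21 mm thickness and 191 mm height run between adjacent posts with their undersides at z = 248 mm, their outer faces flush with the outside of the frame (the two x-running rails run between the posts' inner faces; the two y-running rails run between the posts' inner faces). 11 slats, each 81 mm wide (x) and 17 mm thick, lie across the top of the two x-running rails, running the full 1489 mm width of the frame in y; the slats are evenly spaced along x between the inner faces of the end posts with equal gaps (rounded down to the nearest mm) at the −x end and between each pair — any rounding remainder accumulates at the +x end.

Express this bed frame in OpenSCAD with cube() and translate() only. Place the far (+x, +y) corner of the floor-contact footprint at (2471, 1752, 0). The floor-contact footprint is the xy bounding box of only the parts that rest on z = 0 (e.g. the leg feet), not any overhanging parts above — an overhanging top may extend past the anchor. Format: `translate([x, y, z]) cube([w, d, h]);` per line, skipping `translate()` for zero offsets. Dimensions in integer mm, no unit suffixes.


translate([491, 263, 0]) cube([73, 73, 466]);
translate([491, 1679, 0]) cube([73, 73, 466]);
translate([2398, 263, 0]) cube([73, 73, 466]);
translate([2398, 1679, 0]) cube([73, 73, 466]);
translate([564, 263, 248]) cube([1834, 21, 191]);
translate([564, 1731, 248]) cube([1834, 21, 191]);
translate([491, 336, 248]) cube([21, 1343, 191]);
translate([2450, 336, 248]) cube([21, 1343, 191]);
translate([642, 263, 439]) cube([81, 1489, 17]);
translate([801, 263, 439]) cube([81, 1489, 17]);
translate([960, 263, 439]) cube([81, 1489, 17]);
translate([1119, 263, 439]) cube([81, 1489, 17]);
translate([1278, 263, 439]) cube([81, 1489, 17]);
translate([1437, 263, 439]) cube([81, 1489, 17]);
translate([1596, 263, 439]) cube([81, 1489, 17]);
translate([1755, 263, 439]) cube([81, 1489, 17]);
translate([1914, 263, 439]) cube([81, 1489, 17]);
translate([2073, 263, 439]) cube([81, 1489, 17]);
translate([2232, 263, 439]) cube([81, 1489, 17]);


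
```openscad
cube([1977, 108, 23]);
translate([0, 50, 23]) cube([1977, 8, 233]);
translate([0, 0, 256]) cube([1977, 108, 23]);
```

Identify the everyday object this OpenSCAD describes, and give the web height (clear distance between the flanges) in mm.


An I-beam. The web height is 233 mm.

Two wide flanges with a thin centred web — an I-beam. Overall 279 mm minus two 23 mm flanges gives a web of 279 − 2·23 = 233 mm.


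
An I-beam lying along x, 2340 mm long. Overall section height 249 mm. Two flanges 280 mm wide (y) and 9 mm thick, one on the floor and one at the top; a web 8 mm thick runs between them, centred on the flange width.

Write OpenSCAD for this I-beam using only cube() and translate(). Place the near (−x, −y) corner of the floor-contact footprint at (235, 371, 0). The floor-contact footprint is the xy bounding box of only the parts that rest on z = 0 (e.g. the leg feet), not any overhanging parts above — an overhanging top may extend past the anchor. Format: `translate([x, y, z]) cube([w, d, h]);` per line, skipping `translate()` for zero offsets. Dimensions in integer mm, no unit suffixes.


translate([235, 371, 0]) cube([2340, 280, 9]);
translate([235, 507, 9]) cube([2340, 8, 231]);
translate([235, 371, 240]) cube([2340, 280, 9]);


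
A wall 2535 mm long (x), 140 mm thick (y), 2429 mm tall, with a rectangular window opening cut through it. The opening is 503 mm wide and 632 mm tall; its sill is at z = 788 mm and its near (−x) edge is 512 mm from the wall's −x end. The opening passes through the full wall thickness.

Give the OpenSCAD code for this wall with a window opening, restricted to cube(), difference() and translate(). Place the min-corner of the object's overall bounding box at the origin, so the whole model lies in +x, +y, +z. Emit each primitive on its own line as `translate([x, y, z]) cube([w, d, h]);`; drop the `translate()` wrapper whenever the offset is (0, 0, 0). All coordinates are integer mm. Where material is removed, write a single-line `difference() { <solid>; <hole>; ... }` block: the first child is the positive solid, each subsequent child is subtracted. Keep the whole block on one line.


difference() { cube([2535, 140, 2429]); translate([512, 0, 788]) cube([503, 140, 632]); }


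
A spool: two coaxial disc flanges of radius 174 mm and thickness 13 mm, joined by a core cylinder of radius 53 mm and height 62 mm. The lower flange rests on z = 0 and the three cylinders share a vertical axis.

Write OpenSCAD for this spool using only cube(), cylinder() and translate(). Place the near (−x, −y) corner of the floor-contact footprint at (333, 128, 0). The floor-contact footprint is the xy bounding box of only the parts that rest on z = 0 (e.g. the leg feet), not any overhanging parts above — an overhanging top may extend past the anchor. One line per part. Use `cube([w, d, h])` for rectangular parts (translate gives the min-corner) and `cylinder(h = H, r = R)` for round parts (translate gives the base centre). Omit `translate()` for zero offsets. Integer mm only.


translate([507, 302, 0]) cylinder(h = 13, r = 174);
translate([507, 302, 13]) cylinder(h = 62, r = 53);
translate([507, 302, 75]) cylinder(h = 13, r = 174);


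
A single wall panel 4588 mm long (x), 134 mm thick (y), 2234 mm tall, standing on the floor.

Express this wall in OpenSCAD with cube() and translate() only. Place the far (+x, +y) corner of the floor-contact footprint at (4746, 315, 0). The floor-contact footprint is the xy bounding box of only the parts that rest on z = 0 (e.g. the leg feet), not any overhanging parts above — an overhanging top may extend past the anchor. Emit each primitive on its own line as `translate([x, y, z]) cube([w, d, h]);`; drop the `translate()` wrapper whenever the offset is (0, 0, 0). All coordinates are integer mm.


translate([158, 181, 0]) cube([4588, 134, 2234]);


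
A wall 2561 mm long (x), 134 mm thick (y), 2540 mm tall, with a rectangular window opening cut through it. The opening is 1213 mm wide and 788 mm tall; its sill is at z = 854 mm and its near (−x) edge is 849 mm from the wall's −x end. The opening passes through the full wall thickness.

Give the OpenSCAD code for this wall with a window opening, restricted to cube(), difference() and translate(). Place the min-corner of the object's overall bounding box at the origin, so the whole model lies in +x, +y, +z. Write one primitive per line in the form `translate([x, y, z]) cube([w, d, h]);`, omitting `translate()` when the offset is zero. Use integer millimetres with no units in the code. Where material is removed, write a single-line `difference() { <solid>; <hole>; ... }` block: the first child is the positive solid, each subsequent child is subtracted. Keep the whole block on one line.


difference() { cube([2561, 134, 2540]); translate([849, 0, 854]) cube([1213, 134, 788]); }


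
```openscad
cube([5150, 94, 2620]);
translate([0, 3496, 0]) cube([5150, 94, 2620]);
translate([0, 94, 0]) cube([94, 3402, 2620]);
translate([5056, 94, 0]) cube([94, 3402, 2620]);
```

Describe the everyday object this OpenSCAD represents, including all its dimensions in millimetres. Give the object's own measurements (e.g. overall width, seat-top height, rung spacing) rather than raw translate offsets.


The wall frame of a small rectangular building: four walls, each 2620 mm tall and 94 mm thick, enclosing a footprint 5150 mm (x) by 3590 mm (y) outside-to-outside, with no floor or roof. The front and back walls (the −y and +y sides) span the full width; the two side walls fit between them.


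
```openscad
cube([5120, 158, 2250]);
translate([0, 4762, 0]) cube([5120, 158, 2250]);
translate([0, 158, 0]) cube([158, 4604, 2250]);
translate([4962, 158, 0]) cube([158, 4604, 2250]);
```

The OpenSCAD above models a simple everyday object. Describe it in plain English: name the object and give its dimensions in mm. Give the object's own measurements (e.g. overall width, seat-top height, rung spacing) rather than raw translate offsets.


The wall frame of a small rectangular building: four walls, each 2250 mm tall and 158 mm thick, enclosing a footprint 5120 mm (x) by 4920 mm (y) outside-to-outside, with no floor or roof. The front and back walls (the −y and +y sides) span the full width; the two side walls fit between them.


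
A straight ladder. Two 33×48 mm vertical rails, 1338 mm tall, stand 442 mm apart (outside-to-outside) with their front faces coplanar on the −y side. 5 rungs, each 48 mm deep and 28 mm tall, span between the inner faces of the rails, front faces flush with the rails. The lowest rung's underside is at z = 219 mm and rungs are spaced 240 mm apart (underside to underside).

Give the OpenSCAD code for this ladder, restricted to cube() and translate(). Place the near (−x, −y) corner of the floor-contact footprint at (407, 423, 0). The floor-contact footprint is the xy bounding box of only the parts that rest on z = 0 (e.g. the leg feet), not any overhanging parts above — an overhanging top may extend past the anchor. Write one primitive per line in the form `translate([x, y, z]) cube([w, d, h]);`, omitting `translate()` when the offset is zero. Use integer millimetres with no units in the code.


translate([407, 423, 0]) cube([33, 48, 1338]);
translate([816, 423, 0]) cube([33, 48, 1338]);
translate([440, 423, 219]) cube([376, 48, 28]);
translate([440, 423, 459]) cube([376, 48, 28]);
translate([440, 423, 699]) cube([376, 48, 28]);
translate([440, 423, 939]) cube([376, 48, 28]);
translate([440, 423, 1179]) cube([376, 48, 28]);


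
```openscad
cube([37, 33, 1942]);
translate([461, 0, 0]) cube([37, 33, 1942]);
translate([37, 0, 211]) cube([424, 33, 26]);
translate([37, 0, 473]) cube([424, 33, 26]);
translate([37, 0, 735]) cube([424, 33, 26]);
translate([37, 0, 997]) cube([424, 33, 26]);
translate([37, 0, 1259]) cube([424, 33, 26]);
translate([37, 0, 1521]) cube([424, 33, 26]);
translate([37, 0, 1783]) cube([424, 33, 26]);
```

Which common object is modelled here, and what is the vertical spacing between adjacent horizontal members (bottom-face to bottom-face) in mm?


A ladder. The rung spacing is 262 mm.

Two tall 37×33 posts with 7 short bars between them — a ladder. Adjacent rungs sit at z = 211 and z = 473, so the spacing is 473 − 211 = 262 mm.


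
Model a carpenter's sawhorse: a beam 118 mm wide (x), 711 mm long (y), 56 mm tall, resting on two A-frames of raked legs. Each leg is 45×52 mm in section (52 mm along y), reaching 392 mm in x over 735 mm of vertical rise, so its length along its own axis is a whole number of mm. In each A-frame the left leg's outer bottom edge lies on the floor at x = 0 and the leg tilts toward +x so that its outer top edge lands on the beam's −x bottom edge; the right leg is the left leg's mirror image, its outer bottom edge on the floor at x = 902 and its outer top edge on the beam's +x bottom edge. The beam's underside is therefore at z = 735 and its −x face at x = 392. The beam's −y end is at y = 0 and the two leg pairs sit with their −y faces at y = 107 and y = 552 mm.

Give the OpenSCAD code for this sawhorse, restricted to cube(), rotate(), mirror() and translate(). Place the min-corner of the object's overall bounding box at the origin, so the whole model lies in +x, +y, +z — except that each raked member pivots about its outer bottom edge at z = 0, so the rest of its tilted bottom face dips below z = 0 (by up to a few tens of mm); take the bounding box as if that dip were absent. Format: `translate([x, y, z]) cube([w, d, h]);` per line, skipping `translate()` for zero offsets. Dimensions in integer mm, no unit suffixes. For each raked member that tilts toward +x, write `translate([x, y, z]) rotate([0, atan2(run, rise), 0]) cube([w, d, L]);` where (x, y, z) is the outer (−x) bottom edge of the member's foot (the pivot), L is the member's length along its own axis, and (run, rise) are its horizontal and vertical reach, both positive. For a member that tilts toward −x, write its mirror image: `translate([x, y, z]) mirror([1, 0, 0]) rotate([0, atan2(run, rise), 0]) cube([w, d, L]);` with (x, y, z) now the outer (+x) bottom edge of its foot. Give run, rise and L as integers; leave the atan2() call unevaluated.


translate([392, 0, 735]) cube([118, 711, 56]);
translate([0, 107, 0]) rotate([0, atan2(392, 735), 0]) cube([45, 52, 833]);
translate([902, 107, 0]) mirror([1, 0, 0]) rotate([0, atan2(392, 735), 0]) cube([45, 52, 833]);
translate([0, 552, 0]) rotate([0, atan2(392, 735), 0]) cube([45, 52, 833]);
translate([902, 552, 0]) mirror([1, 0, 0]) rotate([0, atan2(392, 735), 0]) cube([45, 52, 833]);


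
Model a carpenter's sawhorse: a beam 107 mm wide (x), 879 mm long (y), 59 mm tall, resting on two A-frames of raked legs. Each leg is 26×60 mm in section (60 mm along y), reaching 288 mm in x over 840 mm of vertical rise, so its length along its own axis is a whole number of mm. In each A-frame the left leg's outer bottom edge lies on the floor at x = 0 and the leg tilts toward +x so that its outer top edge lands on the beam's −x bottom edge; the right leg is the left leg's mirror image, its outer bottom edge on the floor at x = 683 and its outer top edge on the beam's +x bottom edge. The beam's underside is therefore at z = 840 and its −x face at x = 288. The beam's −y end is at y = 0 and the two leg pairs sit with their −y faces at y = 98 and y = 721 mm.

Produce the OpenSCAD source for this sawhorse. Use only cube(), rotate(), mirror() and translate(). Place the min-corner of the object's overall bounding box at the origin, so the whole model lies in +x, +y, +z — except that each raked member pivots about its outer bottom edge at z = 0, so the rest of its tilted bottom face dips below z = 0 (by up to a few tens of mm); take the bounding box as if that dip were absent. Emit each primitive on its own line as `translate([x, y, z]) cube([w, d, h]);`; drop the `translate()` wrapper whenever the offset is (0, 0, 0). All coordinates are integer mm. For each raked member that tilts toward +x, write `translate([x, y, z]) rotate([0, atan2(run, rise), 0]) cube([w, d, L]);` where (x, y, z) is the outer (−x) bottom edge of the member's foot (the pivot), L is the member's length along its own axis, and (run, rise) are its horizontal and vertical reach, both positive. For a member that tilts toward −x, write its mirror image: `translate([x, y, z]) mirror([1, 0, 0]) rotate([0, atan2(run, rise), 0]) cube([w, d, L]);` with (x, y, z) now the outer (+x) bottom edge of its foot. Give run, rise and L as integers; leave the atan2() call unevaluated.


translate([288, 0, 840]) cube([107, 879, 59]);
translate([0, 98, 0]) rotate([0, atan2(288, 840), 0]) cube([26, 60, 888]);
translate([683, 98, 0]) mirror([1, 0, 0]) rotate([0, atan2(288, 840), 0]) cube([26, 60, 888]);
translate([0, 721, 0]) rotate([0, atan2(288, 840), 0]) cube([26, 60, 888]);
translate([683, 721, 0]) mirror([1, 0, 0]) rotate([0, atan2(288, 840), 0]) cube([26, 60, 888]);


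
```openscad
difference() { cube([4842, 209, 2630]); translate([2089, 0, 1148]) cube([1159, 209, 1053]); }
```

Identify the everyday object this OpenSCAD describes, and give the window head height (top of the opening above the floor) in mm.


A wall with a window opening. The window head height is 2201 mm.

A wall with a rectangular opening subtracted — a window. Sill at z = 1148, opening 1053 mm tall, so the head is at 1148 + 1053 = 2201 mm.


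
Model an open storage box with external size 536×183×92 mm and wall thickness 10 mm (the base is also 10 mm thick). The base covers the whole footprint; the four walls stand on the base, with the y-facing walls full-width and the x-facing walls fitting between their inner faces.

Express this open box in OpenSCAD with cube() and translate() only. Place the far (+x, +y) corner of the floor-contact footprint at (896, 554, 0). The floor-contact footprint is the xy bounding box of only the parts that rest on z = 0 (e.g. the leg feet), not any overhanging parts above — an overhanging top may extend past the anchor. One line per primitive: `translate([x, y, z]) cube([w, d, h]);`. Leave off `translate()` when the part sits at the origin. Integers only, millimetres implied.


translate([360, 371, 0]) cube([536, 183, 10]);
translate([360, 371, 10]) cube([536, 10, 82]);
translate([360, 544, 10]) cube([536, 10, 82]);
translate([360, 381, 10]) cube([10, 163, 82]);
translate([886, 381, 10]) cube([10, 163, 82]);


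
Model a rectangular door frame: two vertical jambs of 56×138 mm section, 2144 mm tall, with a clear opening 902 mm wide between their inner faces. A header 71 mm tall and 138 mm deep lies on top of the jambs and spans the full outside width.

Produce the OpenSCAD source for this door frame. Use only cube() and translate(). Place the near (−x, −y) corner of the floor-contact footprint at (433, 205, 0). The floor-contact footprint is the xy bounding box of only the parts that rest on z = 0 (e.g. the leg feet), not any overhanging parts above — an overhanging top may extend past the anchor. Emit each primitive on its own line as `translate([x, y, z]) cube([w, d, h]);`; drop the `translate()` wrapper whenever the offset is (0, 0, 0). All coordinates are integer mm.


translate([433, 205, 0]) cube([56, 138, 2144]);
translate([1391, 205, 0]) cube([56, 138, 2144]);
translate([433, 205, 2144]) cube([1014, 138, 71]);


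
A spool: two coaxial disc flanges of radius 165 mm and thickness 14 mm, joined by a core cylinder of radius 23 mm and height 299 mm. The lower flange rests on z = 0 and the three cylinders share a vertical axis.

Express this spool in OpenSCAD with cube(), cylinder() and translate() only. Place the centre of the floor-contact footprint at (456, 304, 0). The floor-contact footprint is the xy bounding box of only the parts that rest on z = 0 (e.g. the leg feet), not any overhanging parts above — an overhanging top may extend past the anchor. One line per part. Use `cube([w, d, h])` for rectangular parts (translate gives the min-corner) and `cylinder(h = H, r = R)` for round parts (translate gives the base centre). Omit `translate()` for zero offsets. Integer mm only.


translate([456, 304, 0]) cylinder(h = 14, r = 165);
translate([456, 304, 14]) cylinder(h = 299, r = 23);
translate([456, 304, 313]) cylinder(h = 14, r = 165);


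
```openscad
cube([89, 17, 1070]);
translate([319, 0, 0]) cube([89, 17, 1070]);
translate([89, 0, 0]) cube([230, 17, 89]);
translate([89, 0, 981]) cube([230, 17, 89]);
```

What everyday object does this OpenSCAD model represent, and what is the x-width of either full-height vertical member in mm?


A picture frame. The border width is 89 mm.

Four thin pieces enclosing a rectangular opening — a picture frame. The two full-height stiles are 1070 mm tall; the top rail sits at z = 981 and is 89 mm tall, so the border above the opening is 1070 − 981 = 89 mm, matching the stile x-width.


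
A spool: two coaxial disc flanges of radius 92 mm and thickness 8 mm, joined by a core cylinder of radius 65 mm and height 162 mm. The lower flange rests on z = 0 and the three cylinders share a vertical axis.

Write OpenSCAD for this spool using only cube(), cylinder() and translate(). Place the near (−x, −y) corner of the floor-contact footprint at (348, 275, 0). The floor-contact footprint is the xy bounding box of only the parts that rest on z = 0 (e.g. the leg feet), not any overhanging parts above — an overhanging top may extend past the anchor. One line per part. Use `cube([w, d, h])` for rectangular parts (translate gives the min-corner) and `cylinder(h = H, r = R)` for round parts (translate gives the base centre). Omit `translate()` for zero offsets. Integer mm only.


translate([440, 367, 0]) cylinder(h = 8, r = 92);
translate([440, 367, 8]) cylinder(h = 162, r = 65);
translate([440, 367, 170]) cylinder(h = 8, r = 92);


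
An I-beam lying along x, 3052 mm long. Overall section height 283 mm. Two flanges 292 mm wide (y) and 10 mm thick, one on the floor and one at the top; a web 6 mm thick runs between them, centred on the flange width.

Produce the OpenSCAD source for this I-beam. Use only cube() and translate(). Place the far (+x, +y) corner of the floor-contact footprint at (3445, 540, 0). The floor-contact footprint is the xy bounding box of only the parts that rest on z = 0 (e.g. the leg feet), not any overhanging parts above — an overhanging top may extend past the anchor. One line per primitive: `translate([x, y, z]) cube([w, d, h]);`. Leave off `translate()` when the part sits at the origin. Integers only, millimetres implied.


translate([393, 248, 0]) cube([3052, 292, 10]);
translate([393, 391, 10]) cube([3052, 6, 263]);
translate([393, 248, 273]) cube([3052, 292, 10]);


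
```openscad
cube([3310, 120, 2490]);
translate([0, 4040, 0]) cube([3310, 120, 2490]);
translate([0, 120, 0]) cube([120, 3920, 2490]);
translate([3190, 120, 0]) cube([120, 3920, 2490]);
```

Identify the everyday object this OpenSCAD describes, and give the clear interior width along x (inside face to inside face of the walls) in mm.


A house (or room) frame. The interior width is 3070 mm.

Four 2490 mm walls enclosing a rectangle with no floor or roof — a room or house frame. Outside width is 3310 mm and wall thickness is 120 mm, so the interior width is 3310 − 2 × 120 = 3070 mm.


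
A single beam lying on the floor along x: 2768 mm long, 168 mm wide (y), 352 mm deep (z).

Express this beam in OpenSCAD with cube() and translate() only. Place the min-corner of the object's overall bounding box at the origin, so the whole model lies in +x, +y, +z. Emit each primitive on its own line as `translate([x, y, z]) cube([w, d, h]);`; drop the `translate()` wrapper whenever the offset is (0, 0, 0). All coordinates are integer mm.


cube([2768, 168, 352]);


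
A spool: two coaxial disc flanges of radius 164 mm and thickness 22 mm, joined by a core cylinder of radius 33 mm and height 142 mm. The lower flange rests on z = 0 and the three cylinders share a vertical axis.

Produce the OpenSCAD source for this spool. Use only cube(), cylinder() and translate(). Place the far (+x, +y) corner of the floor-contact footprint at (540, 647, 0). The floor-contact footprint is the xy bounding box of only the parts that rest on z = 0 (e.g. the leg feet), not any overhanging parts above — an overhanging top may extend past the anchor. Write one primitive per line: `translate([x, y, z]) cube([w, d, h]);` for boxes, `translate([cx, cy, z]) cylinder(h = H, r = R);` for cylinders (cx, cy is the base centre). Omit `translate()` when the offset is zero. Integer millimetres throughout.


translate([376, 483, 0]) cylinder(h = 22, r = 164);
translate([376, 483, 22]) cylinder(h = 142, r = 33);
translate([376, 483, 164]) cylinder(h = 22, r = 164);


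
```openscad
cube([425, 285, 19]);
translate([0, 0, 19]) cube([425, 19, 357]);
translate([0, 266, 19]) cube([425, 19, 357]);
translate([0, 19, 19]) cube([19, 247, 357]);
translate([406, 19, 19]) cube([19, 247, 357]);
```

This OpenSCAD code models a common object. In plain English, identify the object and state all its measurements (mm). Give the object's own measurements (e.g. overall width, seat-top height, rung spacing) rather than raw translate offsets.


An open-topped rectangular box: outside dimensions 425×285×376 mm, with a uniform wall and base thickness of 19 mm. The base is a full 425×285 slab on the floor; four walls sit on top of the base. The front and back walls (the −y and +y sides) span the full width; the two side walls fit between them.


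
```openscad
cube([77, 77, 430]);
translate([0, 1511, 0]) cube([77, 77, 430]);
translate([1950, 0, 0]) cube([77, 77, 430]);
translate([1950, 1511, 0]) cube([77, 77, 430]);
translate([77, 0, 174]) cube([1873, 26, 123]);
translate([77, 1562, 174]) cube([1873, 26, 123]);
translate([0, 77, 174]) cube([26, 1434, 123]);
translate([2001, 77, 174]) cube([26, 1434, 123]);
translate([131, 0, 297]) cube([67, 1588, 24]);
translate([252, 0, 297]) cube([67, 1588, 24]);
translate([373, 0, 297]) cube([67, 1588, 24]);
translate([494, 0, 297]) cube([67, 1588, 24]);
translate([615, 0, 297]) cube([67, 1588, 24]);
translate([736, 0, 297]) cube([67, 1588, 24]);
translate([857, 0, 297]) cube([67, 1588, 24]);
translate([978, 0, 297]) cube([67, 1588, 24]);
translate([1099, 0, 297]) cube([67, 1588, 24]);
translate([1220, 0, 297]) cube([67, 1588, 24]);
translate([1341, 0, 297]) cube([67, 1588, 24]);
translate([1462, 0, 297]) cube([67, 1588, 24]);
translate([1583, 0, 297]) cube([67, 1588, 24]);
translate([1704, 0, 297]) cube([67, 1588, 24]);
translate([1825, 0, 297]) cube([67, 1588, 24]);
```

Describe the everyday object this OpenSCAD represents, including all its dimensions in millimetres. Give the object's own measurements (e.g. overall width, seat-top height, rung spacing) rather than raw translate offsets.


A bed frame 2027 mm long (x) by 1588 mm wide (y). Four 77×77 mm corner posts, 430 mm tall, at the corners of the footprint. Four rails of 26 mm thickness and 123 mm height run between adjacent posts with their undersides at z = 174 mm, their outer faces flush with the outside of the frame (the two x-running rails run between the posts' inner faces; the two y-running rails run between the posts' inner faces). 15 slats, each 67 mm wide (x) and 24 mm thick, lie across the top of the two x-running rails, running the full 1588 mm width of the frame in y; along x they sit between the end posts with a 54 mm gap after the −x posts and between neighbouring slats, leaving 58 mm before the +x posts.


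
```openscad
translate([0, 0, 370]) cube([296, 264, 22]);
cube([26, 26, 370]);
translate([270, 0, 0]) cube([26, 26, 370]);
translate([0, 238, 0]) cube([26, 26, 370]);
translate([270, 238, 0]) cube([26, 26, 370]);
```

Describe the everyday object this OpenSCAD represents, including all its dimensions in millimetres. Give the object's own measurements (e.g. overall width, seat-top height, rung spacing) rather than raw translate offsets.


A simple wooden stool: a rectangular seat 296 mm (x) by 264 mm (y), 22 mm thick, top face at z = 392 mm, on four square legs, each 26×26 mm in cross-section. The legs rest on z = 0, each flush with a corner of the seat.


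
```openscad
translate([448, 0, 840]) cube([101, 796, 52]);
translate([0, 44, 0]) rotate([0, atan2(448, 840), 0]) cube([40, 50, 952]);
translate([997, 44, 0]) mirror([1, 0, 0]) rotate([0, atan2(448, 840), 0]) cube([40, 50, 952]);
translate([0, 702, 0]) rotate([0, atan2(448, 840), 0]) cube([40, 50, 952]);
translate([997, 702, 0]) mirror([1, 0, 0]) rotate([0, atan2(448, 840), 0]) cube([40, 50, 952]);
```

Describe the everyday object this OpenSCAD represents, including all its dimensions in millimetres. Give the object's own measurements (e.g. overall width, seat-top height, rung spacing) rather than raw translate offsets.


A sawhorse. A 101×796×52 mm beam (x, y, z) sits on two A-frame leg pairs. Each pair is two raked legs of 40×50 mm section (50 mm along y) splaying symmetrically in x. Each leg rises 840 mm vertically over 448 mm of horizontal reach and is 952 mm long along its own axis. Every leg's outer bottom edge rests on the floor and its outer top edge meets a bottom edge of the beam — the left legs (tilting toward +x) meet the beam's −x bottom edge, the right legs (their mirror images, tilting toward −x) meet its +x bottom edge — so the leg tops tuck under the beam, the beam's underside is 840 mm above the floor, and the feet are 997 mm apart outside-to-outside with the beam centred between them. The two leg pairs are set in 44 mm from either end of the beam.


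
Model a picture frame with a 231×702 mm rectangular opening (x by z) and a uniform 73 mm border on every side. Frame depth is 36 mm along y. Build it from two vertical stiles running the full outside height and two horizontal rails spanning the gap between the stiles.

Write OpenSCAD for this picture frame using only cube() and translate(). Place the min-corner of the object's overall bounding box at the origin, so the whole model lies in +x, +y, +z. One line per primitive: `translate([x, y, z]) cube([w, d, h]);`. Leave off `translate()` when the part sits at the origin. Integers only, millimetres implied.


cube([73, 36, 848]);
translate([304, 0, 0]) cube([73, 36, 848]);
translate([73, 0, 0]) cube([231, 36, 73]);
translate([73, 0, 775]) cube([231, 36, 73]);


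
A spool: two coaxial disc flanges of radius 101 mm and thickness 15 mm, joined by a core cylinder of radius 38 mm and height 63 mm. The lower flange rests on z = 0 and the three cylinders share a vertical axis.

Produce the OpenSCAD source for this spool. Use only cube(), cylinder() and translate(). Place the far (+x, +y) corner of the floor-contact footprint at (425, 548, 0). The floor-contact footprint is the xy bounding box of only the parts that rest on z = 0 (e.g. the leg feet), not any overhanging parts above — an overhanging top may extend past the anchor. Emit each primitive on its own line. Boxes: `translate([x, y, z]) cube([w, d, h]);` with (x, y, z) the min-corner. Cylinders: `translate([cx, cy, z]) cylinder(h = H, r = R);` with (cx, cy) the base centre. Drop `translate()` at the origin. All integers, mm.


translate([324, 447, 0]) cylinder(h = 15, r = 101);
translate([324, 447, 15]) cylinder(h = 63, r = 38);
translate([324, 447, 78]) cylinder(h = 15, r = 101);


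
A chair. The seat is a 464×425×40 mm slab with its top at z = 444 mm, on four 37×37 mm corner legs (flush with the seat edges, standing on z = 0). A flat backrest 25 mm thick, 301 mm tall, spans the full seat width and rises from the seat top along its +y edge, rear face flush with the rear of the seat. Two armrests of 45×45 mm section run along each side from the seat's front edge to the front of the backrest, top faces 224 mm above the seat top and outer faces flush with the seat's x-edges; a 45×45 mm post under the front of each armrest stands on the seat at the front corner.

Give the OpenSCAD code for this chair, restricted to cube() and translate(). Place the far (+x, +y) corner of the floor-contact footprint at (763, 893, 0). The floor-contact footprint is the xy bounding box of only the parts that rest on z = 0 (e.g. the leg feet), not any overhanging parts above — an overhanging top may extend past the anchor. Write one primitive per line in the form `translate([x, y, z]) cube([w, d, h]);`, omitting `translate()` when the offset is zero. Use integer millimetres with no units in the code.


translate([299, 468, 404]) cube([464, 425, 40]);
translate([299, 468, 0]) cube([37, 37, 404]);
translate([726, 468, 0]) cube([37, 37, 404]);
translate([299, 856, 0]) cube([37, 37, 404]);
translate([726, 856, 0]) cube([37, 37, 404]);
translate([299, 868, 444]) cube([464, 25, 301]);
translate([299, 468, 623]) cube([45, 400, 45]);
translate([718, 468, 623]) cube([45, 400, 45]);
translate([299, 468, 444]) cube([45, 45, 179]);
translate([718, 468, 444]) cube([45, 45, 179]);


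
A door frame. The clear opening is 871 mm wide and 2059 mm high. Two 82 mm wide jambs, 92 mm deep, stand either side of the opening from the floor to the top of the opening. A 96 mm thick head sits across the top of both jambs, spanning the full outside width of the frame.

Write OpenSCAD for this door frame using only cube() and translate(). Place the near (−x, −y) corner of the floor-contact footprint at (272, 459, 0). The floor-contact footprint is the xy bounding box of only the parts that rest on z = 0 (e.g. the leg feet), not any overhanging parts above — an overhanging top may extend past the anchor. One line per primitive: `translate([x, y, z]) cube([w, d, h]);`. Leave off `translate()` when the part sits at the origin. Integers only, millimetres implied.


translate([272, 459, 0]) cube([82, 92, 2059]);
translate([1225, 459, 0]) cube([82, 92, 2059]);
translate([272, 459, 2059]) cube([1035, 92, 96]);


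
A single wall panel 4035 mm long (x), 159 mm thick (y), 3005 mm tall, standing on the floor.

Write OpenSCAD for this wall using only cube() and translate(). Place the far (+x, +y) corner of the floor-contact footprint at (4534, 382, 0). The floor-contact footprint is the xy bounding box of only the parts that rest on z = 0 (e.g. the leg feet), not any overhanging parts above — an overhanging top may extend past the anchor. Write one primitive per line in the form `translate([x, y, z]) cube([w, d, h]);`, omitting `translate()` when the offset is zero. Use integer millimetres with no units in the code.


translate([499, 223, 0]) cube([4035, 159, 3005]);


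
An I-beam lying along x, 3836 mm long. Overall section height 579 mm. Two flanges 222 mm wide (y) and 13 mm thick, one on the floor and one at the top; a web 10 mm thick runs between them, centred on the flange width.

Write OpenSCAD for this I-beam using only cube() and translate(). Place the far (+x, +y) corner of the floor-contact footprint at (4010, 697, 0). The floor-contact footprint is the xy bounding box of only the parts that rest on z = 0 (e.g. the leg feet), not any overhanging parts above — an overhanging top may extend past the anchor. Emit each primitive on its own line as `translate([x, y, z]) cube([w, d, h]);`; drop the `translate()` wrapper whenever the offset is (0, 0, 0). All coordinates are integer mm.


translate([174, 475, 0]) cube([3836, 222, 13]);
translate([174, 581, 13]) cube([3836, 10, 553]);
translate([174, 475, 566]) cube([3836, 222, 13]);
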